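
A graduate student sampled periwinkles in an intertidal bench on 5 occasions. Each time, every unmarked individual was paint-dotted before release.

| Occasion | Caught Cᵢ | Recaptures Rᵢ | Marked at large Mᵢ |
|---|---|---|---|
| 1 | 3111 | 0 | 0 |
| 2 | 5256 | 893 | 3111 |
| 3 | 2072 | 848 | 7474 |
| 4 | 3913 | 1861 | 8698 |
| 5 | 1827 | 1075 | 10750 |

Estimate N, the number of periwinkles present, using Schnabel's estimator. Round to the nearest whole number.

Σ MᵢCᵢ = 0·3111 + 3111·5256 + 7474·2072 + 8698·3913 + 10750·1827 = 0 + 16351416 + 15486128 + 34035274 + 19640250 = 85513068
Σ Rᵢ = 0 + 893 + 848 + 1861 + 1075 = 4677
N̂ = 85513068 / 4677 ≈ 18283.7 → 18284

N ≈ 18,284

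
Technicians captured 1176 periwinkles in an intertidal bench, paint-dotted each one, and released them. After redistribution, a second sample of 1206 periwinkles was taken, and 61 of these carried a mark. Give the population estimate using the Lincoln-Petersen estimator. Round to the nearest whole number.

N ≈ 23,250

N = (1176 × 1206) / 61 = 1418256 / 61 ≈ 23250.1 → 23250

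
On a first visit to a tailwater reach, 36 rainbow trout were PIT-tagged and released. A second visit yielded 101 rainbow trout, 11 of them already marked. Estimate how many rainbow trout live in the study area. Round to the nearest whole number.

N ≈ 331

The marked fraction in the recapture sample should equal the marked fraction in the population: 11/101 = 36/N.
N = (36 × 101) / 11 = 3636 / 11 ≈ 330.5 → 331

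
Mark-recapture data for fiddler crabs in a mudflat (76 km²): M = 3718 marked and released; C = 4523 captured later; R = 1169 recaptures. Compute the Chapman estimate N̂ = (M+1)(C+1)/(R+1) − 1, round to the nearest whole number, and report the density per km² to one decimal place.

N̂ = 3719·4524/1170 − 1 = 16824756/1170 − 1 ≈ 14379.1 → 14379
Density = N̂ / area = 14379 / 76 ≈ 189.20 → 189.2 per km²

density ≈ 189.2 fiddler crabs per km²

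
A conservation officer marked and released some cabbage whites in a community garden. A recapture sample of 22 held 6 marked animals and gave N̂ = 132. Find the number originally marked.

M = 36

From N = M·C/R: M = N·R / C = 132·6 / 22 = 792 / 22 = 36.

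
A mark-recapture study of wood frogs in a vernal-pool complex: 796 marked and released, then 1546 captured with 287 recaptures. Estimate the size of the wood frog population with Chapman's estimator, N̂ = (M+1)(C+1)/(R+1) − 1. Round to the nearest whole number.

N ≈ 4280

N̂ = (796+1)(1546+1)/(287+1) − 1 = 797·1547/288 − 1
= 1232959/288 − 1 ≈ 4281.1 − 1 ≈ 4280.1 → 4280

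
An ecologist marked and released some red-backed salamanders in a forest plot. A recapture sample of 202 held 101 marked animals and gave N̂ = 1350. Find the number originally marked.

M = 675

From N = M·C/R: M = N·R / C = 1350·101 / 202 = 136350 / 202 = 675.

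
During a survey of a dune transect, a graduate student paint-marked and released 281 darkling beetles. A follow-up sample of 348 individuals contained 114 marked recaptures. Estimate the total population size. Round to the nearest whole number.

N ≈ 858

N = (281 × 348) / 114 = 97788 / 114 ≈ 857.8 → 858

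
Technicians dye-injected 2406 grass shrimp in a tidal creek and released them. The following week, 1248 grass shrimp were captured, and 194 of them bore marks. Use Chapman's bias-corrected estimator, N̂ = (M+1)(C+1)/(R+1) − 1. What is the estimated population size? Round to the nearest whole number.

N̂ = (2406+1)(1248+1)/(194+1) − 1 = 2407·1249/195 − 1
= 3006343/195 − 1 ≈ 15417.1 − 1 ≈ 15416.1 → 15416

N ≈ 15,416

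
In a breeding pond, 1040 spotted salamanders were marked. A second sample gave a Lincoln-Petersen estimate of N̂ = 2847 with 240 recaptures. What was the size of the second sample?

C = 657

From N = M·C/R: C = N·R / M = 2847·240 / 1040 = 683280 / 1040 = 657.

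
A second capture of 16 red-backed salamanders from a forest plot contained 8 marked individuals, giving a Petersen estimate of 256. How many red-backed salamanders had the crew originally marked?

From N = M·C/R: M = N·R / C = 256·8 / 16 = 2048 / 16 = 128.

M = 128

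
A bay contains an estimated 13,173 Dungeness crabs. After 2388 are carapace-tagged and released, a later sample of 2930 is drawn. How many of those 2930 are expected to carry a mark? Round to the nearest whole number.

expected recaptures ≈ 531

Expected recaptures E[R] = M·C / N.
E[R] = 2388 × 2930 / 13173 = 6996840 / 13173 ≈ 531.2 → 531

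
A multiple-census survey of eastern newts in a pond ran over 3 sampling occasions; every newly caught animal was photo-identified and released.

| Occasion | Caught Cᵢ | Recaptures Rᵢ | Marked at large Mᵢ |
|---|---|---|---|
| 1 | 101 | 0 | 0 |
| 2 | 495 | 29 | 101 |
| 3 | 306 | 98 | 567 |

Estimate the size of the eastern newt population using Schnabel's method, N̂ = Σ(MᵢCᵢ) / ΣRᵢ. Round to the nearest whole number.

Σ MᵢCᵢ = 0·101 + 101·495 + 567·306 = 0 + 49995 + 173502 = 223497
Σ Rᵢ = 0 + 29 + 98 = 127
N̂ = 223497 / 127 ≈ 1759.8 → 1760

N ≈ 1760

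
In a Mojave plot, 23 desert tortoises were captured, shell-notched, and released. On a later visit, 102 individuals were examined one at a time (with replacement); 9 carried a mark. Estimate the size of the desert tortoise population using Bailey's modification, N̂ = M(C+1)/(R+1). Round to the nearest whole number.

N ≈ 237

N̂ = 23·(102+1)/(9+1) = 23·103/10 = 2369/10 ≈ 236.9 → 237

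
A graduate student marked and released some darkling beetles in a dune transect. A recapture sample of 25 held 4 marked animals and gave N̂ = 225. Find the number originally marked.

From N = M·C/R: M = N·R / C = 225·4 / 25 = 900 / 25 = 36.

M = 36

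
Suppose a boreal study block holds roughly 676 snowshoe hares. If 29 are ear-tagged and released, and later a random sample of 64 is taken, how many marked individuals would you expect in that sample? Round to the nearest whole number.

The marked fraction of the population is 29/676, so in a sample of 64 expect C·(M/N) marked.
E[R] = 29 × 64 / 676 = 1856 / 676 ≈ 2.7 → 3

expected recaptures ≈ 3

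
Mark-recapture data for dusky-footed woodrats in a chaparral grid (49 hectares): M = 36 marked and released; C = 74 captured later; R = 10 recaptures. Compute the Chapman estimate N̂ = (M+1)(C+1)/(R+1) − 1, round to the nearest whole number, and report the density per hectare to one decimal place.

N̂ = 37·75/11 − 1 = 2775/11 − 1 ≈ 251.3 → 251
Density = N̂ / area = 251 / 49 ≈ 5.12 → 5.1 per hectare

density ≈ 5.1 dusky-footed woodrats per hectare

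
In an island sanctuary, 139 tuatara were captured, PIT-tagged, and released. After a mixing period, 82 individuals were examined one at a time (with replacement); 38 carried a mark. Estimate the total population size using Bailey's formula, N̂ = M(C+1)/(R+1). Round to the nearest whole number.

N ≈ 296

N̂ = 139·(82+1)/(38+1) = 139·83/39 = 11537/39 ≈ 295.8 → 296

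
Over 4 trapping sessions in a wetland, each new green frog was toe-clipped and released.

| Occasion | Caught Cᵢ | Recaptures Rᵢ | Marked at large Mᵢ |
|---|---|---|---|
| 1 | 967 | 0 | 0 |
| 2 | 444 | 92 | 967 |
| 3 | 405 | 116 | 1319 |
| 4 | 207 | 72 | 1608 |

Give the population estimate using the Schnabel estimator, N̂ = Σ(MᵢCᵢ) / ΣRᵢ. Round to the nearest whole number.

N ≈ 4630

Σ MᵢCᵢ = 0·967 + 967·444 + 1319·405 + 1608·207 = 0 + 429348 + 534195 + 332856 = 1296399
Σ Rᵢ = 0 + 92 + 116 + 72 = 280
N̂ = 1296399 / 280 ≈ 4630.0 → 4630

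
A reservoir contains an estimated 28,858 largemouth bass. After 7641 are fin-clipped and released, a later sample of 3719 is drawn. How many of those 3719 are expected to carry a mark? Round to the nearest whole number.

Expected recaptures E[R] = M·C / N.
E[R] = 7641 × 3719 / 28858 = 28416879 / 28858 ≈ 984.7 → 985

expected recaptures ≈ 985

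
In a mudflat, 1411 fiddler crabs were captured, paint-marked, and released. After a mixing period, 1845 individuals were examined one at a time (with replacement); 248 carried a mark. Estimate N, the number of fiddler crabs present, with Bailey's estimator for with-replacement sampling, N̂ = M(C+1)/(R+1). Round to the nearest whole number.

N ≈ 10,461

N̂ = 1411·(1845+1)/(248+1) = 1411·1846/249 = 2604706/249 ≈ 10460.7 → 10461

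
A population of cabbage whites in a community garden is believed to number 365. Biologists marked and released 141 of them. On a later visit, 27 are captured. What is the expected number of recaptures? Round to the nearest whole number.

expected recaptures ≈ 10

The marked fraction of the population is 141/365, so in a sample of 27 expect C·(M/N) marked.
E[R] = 141 × 27 / 365 = 3807 / 365 ≈ 10.4 → 10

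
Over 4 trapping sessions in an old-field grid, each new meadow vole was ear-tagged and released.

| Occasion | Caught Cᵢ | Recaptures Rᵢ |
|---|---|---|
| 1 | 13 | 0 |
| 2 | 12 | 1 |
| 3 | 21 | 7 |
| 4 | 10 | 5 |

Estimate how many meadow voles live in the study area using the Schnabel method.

Marked at large before each occasion: Mᵢ = Σⱼ<ᵢ (Cⱼ − Rⱼ) → M1=0, M2=13, M3=24, M4=38
Σ MᵢCᵢ = 0·13 + 13·12 + 24·21 + 38·10 = 0 + 156 + 504 + 380 = 1040
Σ Rᵢ = 0 + 1 + 7 + 5 = 13
N̂ = 1040 / 13 = 80

N = 80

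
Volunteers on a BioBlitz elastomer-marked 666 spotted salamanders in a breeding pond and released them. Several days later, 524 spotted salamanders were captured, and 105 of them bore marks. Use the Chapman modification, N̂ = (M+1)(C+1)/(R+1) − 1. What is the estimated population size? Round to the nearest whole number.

N̂ = (666+1)(524+1)/(105+1) − 1 = 667·525/106 − 1
= 350175/106 − 1 ≈ 3303.5 − 1 ≈ 3302.5 → 3303

N ≈ 3303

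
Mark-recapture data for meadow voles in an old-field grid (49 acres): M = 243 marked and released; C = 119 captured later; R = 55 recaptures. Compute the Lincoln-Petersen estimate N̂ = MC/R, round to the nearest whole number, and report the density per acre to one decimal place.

density ≈ 10.7 meadow voles per acre

N̂ = 243·119/55 = 28917/55 ≈ 525.8 → 526
Density = N̂ / area = 526 / 49 ≈ 10.73 → 10.7 per acre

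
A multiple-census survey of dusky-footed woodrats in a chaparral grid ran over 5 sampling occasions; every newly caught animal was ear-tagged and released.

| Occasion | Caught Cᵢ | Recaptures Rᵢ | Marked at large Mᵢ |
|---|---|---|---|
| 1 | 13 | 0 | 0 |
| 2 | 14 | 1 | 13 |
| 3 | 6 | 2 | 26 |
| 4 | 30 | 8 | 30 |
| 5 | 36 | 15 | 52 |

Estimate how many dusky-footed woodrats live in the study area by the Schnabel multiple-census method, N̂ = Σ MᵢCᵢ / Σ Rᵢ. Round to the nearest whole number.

Σ MᵢCᵢ = 0·13 + 13·14 + 26·6 + 30·30 + 52·36 = 0 + 182 + 156 + 900 + 1872 = 3110
Σ Rᵢ = 0 + 1 + 2 + 8 + 15 = 26
N̂ = 3110 / 26 ≈ 119.6 → 120

N ≈ 120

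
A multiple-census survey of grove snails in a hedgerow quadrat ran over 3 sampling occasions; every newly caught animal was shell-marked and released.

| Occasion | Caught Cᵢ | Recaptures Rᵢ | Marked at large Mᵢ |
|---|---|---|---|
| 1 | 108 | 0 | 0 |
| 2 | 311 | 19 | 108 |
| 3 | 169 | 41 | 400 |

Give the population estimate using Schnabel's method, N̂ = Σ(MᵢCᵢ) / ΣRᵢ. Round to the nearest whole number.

N ≈ 1686

Σ MᵢCᵢ = 0·108 + 108·311 + 400·169 = 0 + 33588 + 67600 = 101188
Σ Rᵢ = 0 + 19 + 41 = 60
N̂ = 101188 / 60 ≈ 1686.47 → 1686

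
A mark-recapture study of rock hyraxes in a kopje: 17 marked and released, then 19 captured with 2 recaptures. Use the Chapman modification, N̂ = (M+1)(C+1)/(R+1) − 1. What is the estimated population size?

N = 119

N̂ = (17+1)(19+1)/(2+1) − 1 = 18·20/3 − 1
= 360/3 − 1 = 120 − 1 = 119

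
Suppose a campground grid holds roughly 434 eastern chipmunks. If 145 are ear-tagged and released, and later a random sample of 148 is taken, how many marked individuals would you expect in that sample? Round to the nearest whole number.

Expected recaptures E[R] = M·C / N.
E[R] = 145 × 148 / 434 = 21460 / 434 ≈ 49.4 → 49

expected recaptures ≈ 49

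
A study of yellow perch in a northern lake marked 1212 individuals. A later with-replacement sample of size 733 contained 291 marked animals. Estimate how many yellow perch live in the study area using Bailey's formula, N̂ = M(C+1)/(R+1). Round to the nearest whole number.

N ≈ 3047

N̂ = 1212·(733+1)/(291+1) = 1212·734/292 = 889608/292 ≈ 3046.6 → 3047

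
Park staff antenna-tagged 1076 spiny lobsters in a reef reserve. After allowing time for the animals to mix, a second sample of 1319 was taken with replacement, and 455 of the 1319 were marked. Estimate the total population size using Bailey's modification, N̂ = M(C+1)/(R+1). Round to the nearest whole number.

N̂ = 1076·(1319+1)/(455+1) = 1076·1320/456 = 1420320/456 ≈ 3114.7 → 3115

N ≈ 3115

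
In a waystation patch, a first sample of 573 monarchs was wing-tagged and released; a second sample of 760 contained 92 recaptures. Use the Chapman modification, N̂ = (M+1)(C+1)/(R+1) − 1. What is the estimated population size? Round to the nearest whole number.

N̂ = (573+1)(760+1)/(92+1) − 1 = 574·761/93 − 1
= 436814/93 − 1 ≈ 4696.9 − 1 ≈ 4695.9 → 4696

N ≈ 4696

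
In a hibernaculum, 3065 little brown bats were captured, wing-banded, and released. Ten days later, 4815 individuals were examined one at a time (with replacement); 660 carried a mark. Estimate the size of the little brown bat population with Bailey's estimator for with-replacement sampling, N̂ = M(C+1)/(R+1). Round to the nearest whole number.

N ≈ 22,331

N̂ = 3065·(4815+1)/(660+1) = 3065·4816/661 = 14761040/661 ≈ 22331.4 → 22331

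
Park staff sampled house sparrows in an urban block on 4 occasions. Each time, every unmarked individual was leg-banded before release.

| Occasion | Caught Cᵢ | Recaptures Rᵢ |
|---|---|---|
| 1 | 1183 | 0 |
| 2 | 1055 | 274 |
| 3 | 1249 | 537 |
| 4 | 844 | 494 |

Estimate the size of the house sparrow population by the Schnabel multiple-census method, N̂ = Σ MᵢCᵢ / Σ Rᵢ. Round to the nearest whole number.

Marked at large before each occasion: Mᵢ = Σⱼ<ᵢ (Cⱼ − Rⱼ) → M1=0, M2=1183, M3=1964, M4=2676
Σ MᵢCᵢ = 0·1183 + 1183·1055 + 1964·1249 + 2676·844 = 0 + 1248065 + 2453036 + 2258544 = 5959645
Σ Rᵢ = 0 + 274 + 537 + 494 = 1305
N̂ = 5959645 / 1305 ≈ 4566.8 → 4567

N ≈ 4567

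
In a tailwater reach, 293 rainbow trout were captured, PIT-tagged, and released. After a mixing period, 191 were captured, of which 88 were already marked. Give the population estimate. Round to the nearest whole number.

N ≈ 636

N = (293 × 191) / 88 = 55963 / 88 ≈ 635.9 → 636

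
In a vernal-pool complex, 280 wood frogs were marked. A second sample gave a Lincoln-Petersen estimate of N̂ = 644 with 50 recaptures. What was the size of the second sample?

From N = M·C/R: C = N·R / M = 644·50 / 280 = 32200 / 280 = 115.

C = 115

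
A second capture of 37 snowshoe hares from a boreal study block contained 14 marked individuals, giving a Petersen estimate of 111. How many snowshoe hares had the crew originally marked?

From N = M·C/R: M = N·R / C = 111·14 / 37 = 1554 / 37 = 42.

M = 42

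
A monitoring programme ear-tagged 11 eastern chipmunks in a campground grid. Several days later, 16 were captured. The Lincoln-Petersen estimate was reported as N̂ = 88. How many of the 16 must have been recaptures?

From N = M·C/R: R = M·C / N = 11·16 / 88 = 176 / 88 = 2.

R = 2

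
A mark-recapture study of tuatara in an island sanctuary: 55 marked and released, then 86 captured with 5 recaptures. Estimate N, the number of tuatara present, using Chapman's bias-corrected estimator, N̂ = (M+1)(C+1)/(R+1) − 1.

N̂ = (55+1)(86+1)/(5+1) − 1 = 56·87/6 − 1
= 4872/6 − 1 = 812 − 1 = 811

N = 811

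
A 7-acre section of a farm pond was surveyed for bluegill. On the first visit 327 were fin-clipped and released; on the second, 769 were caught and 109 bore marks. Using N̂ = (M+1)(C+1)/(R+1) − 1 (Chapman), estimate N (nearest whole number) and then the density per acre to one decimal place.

N̂ = 328·770/110 − 1 = 252560/110 − 1 = 2295
Density = N̂ / area = 2295 / 7 ≈ 327.86 → 327.9 per acre

density ≈ 327.9 bluegill per acre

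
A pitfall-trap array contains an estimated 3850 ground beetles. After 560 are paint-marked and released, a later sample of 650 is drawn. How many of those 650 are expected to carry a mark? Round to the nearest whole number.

expected recaptures ≈ 95

Expected recaptures E[R] = M·C / N.
E[R] = 560 × 650 / 3850 = 364000 / 3850 ≈ 94.5 → 95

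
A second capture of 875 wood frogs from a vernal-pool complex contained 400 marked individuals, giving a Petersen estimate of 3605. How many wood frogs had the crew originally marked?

M = 1648

From N = M·C/R: M = N·R / C = 3605·400 / 875 = 1442000 / 875 = 1648.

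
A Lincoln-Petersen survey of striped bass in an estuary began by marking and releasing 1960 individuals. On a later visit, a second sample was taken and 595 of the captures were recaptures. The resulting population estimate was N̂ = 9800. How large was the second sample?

From N = M·C/R: C = N·R / M = 9800·595 / 1960 = 5831000 / 1960 = 2975.

C = 2975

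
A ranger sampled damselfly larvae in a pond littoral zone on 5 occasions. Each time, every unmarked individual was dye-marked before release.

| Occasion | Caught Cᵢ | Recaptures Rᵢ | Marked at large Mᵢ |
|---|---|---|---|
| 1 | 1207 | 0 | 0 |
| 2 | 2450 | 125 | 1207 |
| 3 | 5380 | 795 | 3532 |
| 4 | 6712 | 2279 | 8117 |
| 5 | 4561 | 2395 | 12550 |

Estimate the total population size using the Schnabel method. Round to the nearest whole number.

N ≈ 23,897

Σ MᵢCᵢ = 0·1207 + 1207·2450 + 3532·5380 + 8117·6712 + 12550·4561 = 0 + 2957150 + 19002160 + 54481304 + 57240550 = 133681164
Σ Rᵢ = 0 + 125 + 795 + 2279 + 2395 = 5594
N̂ = 133681164 / 5594 ≈ 23897.2 → 23897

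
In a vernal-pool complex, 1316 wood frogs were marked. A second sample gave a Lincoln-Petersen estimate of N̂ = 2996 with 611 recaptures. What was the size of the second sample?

C = 1391

From N = M·C/R: C = N·R / M = 2996·611 / 1316 = 1830556 / 1316 = 1391.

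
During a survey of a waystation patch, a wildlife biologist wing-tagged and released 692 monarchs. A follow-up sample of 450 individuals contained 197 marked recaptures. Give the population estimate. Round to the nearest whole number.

N ≈ 1581

Lincoln-Petersen assumes M/N = R/C, so N = M·C / R.
N = (692 × 450) / 197 = 311400 / 197 ≈ 1580.7 → 1581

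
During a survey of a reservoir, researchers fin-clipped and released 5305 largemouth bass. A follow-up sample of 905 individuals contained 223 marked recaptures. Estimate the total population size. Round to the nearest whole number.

N ≈ 21,529

N = (5305 × 905) / 223 = 4801025 / 223 ≈ 21529.3 → 21529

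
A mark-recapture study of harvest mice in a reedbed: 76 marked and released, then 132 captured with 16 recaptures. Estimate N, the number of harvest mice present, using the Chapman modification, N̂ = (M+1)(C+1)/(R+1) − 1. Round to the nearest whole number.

N̂ = (76+1)(132+1)/(16+1) − 1 = 77·133/17 − 1
= 10241/17 − 1 ≈ 602.4 − 1 ≈ 601.4 → 601

N ≈ 601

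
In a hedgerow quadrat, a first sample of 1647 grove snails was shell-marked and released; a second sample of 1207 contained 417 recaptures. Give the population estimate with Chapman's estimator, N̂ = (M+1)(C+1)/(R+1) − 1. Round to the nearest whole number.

N ≈ 4762

N̂ = (1647+1)(1207+1)/(417+1) − 1 = 1648·1208/418 − 1
= 1990784/418 − 1 ≈ 4762.6 − 1 ≈ 4761.6 → 4762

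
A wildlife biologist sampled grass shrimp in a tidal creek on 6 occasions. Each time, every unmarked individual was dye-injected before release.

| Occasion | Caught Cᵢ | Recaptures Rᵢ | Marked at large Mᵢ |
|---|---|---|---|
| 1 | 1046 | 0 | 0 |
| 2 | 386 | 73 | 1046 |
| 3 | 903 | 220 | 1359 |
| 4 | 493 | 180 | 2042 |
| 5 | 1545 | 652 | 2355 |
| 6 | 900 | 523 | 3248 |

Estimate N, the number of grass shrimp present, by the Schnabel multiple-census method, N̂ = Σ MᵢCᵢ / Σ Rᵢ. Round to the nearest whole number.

N ≈ 5582

Σ MᵢCᵢ = 0·1046 + 1046·386 + 1359·903 + 2042·493 + 2355·1545 + 3248·900 = 0 + 403756 + 1227177 + 1006706 + 3638475 + 2923200 = 9199314
Σ Rᵢ = 0 + 73 + 220 + 180 + 652 + 523 = 1648
N̂ = 9199314 / 1648 ≈ 5582.1 → 5582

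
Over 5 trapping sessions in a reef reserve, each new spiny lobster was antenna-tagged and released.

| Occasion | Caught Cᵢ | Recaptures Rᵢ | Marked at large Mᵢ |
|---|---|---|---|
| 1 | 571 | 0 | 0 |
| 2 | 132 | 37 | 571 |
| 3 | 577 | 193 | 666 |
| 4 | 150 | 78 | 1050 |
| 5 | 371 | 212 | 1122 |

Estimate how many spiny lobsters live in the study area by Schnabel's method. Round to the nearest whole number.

N ≈ 1987

Σ MᵢCᵢ = 0·571 + 571·132 + 666·577 + 1050·150 + 1122·371 = 0 + 75372 + 384282 + 157500 + 416262 = 1033416
Σ Rᵢ = 0 + 37 + 193 + 78 + 212 = 520
N̂ = 1033416 / 520 ≈ 1987.3 → 1987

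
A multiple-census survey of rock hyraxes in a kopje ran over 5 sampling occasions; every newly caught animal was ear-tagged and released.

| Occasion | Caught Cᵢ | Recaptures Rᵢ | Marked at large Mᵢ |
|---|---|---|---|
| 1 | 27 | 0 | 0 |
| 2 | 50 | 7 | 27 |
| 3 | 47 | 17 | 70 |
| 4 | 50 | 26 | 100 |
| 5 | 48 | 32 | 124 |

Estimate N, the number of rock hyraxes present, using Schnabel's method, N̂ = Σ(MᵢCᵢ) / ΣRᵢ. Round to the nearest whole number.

Σ MᵢCᵢ = 0·27 + 27·50 + 70·47 + 100·50 + 124·48 = 0 + 1350 + 3290 + 5000 + 5952 = 15592
Σ Rᵢ = 0 + 7 + 17 + 26 + 32 = 82
N̂ = 15592 / 82 ≈ 190.1 → 190

N ≈ 190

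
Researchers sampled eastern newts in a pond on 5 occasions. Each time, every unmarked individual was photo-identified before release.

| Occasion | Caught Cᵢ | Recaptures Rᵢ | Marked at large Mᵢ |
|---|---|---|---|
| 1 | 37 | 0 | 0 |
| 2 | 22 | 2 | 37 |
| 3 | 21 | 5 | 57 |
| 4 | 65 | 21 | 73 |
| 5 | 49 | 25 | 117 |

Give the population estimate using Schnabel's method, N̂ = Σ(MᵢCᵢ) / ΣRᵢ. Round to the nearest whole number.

Σ MᵢCᵢ = 0·37 + 37·22 + 57·21 + 73·65 + 117·49 = 0 + 814 + 1197 + 4745 + 5733 = 12489
Σ Rᵢ = 0 + 2 + 5 + 21 + 25 = 53
N̂ = 12489 / 53 ≈ 235.6 → 236

N ≈ 236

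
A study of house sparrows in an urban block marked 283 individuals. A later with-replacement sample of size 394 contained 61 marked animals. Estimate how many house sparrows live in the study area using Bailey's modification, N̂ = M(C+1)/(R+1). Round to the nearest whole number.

N ≈ 1803

N̂ = 283·(394+1)/(61+1) = 283·395/62 = 111785/62 ≈ 1803.0 → 1803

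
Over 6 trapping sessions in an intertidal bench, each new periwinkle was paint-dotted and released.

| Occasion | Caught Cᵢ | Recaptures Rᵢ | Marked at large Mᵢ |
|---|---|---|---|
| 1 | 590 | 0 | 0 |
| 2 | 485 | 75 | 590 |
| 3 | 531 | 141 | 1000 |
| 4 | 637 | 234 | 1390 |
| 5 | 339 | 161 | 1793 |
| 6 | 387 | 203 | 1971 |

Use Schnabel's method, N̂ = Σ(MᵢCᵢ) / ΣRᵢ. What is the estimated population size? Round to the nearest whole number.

Σ MᵢCᵢ = 0·590 + 590·485 + 1000·531 + 1390·637 + 1793·339 + 1971·387 = 0 + 286150 + 531000 + 885430 + 607827 + 762777 = 3073184
Σ Rᵢ = 0 + 75 + 141 + 234 + 161 + 203 = 814
N̂ = 3073184 / 814 ≈ 3775.4 → 3775

N ≈ 3775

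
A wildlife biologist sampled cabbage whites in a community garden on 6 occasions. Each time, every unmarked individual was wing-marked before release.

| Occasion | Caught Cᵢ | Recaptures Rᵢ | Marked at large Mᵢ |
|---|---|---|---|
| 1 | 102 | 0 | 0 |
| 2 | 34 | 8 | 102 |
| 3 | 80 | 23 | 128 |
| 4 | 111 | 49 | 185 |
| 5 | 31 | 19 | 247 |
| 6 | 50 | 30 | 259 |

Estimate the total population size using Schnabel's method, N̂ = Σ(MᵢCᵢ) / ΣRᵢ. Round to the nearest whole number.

N ≈ 425

Σ MᵢCᵢ = 0·102 + 102·34 + 128·80 + 185·111 + 247·31 + 259·50 = 0 + 3468 + 10240 + 20535 + 7657 + 12950 = 54850
Σ Rᵢ = 0 + 8 + 23 + 49 + 19 + 30 = 129
N̂ = 54850 / 129 ≈ 425.2 → 425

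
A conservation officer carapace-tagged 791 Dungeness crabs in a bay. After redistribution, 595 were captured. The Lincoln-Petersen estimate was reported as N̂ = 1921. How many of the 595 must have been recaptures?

R = 245

From N = M·C/R: R = M·C / N = 791·595 / 1921 = 470645 / 1921 = 245.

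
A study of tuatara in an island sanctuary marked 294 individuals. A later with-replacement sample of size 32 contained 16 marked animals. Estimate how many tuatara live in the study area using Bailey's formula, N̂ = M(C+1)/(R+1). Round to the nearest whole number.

N ≈ 571

N̂ = 294·(32+1)/(16+1) = 294·33/17 = 9702/17 ≈ 570.7 → 571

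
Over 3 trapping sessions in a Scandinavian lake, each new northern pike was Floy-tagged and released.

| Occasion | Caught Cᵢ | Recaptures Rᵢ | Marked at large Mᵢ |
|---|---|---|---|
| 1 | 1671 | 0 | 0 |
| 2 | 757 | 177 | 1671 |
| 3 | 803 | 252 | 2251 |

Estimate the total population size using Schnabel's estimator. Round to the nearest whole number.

N ≈ 7162

Σ MᵢCᵢ = 0·1671 + 1671·757 + 2251·803 = 0 + 1264947 + 1807553 = 3072500
Σ Rᵢ = 0 + 177 + 252 = 429
N̂ = 3072500 / 429 ≈ 7162.0 → 7162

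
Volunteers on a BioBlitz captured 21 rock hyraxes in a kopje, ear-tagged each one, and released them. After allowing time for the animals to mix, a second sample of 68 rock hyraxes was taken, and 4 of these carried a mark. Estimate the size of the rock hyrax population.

N = 357

Lincoln-Petersen assumes M/N = R/C, so N = M·C / R.
N = (21 × 68) / 4 = 1428 / 4 = 357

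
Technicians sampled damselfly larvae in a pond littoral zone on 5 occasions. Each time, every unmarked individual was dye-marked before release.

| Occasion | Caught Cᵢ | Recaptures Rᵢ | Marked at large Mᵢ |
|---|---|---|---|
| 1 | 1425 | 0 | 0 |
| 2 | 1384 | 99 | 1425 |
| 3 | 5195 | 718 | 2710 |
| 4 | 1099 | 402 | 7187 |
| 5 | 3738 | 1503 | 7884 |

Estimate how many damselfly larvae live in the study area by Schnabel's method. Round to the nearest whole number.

Σ MᵢCᵢ = 0·1425 + 1425·1384 + 2710·5195 + 7187·1099 + 7884·3738 = 0 + 1972200 + 14078450 + 7898513 + 29470392 = 53419555
Σ Rᵢ = 0 + 99 + 718 + 402 + 1503 = 2722
N̂ = 53419555 / 2722 ≈ 19625.1 → 19625

N ≈ 19,625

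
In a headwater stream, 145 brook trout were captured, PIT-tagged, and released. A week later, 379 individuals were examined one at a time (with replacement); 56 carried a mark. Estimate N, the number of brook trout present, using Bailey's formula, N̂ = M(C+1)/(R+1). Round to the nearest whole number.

N ≈ 967

N̂ = 145·(379+1)/(56+1) = 145·380/57 = 55100/57 ≈ 966.7 → 967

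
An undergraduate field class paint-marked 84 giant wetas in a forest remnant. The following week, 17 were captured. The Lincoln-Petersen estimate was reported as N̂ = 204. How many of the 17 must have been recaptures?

R = 7

From N = M·C/R: R = M·C / N = 84·17 / 204 = 1428 / 204 = 7.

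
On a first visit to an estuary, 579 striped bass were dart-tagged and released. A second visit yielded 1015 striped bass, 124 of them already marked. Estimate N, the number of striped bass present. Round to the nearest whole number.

N ≈ 4739

If marked individuals mix randomly, R/C ≈ M/N, giving N ≈ M·C/R.
N = (579 × 1015) / 124 = 587685 / 124 ≈ 4739.4 → 4739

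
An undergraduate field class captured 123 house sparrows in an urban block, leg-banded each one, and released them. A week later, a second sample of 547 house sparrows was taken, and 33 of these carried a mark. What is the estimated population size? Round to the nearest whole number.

N ≈ 2039

If marked individuals mix randomly, R/C ≈ M/N, giving N ≈ M·C/R.
N = (123 × 547) / 33 = 67281 / 33 ≈ 2038.8 → 2039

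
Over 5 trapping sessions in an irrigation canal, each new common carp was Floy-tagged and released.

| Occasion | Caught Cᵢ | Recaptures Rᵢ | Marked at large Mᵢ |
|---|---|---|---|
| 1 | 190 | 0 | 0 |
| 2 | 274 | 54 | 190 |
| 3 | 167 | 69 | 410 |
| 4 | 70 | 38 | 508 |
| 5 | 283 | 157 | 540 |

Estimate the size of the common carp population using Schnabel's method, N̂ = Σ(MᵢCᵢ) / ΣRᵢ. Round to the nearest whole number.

Σ MᵢCᵢ = 0·190 + 190·274 + 410·167 + 508·70 + 540·283 = 0 + 52060 + 68470 + 35560 + 152820 = 308910
Σ Rᵢ = 0 + 54 + 69 + 38 + 157 = 318
N̂ = 308910 / 318 ≈ 971.4 → 971

N ≈ 971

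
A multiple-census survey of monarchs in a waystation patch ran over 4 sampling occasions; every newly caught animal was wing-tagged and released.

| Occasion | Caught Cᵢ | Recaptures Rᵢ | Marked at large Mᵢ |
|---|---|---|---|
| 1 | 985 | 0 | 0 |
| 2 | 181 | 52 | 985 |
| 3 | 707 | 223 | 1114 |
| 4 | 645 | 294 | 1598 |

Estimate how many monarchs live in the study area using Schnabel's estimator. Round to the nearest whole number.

Σ MᵢCᵢ = 0·985 + 985·181 + 1114·707 + 1598·645 = 0 + 178285 + 787598 + 1030710 = 1996593
Σ Rᵢ = 0 + 52 + 223 + 294 = 569
N̂ = 1996593 / 569 ≈ 3509.0 → 3509

N ≈ 3509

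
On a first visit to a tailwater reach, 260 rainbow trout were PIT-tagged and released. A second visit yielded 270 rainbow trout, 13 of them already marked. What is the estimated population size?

N = 5400

Lincoln-Petersen assumes M/N = R/C, so N = M·C / R.
N = (260 × 270) / 13 = 70200 / 13 = 5400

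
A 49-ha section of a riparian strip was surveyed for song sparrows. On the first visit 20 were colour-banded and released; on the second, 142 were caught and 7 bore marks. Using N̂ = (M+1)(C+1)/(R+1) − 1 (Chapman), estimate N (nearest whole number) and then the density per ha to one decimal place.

N̂ = 21·143/8 − 1 = 3003/8 − 1 ≈ 374.4 → 374
Density = N̂ / area = 374 / 49 ≈ 7.63 → 7.6 per ha

density ≈ 7.6 song sparrows per ha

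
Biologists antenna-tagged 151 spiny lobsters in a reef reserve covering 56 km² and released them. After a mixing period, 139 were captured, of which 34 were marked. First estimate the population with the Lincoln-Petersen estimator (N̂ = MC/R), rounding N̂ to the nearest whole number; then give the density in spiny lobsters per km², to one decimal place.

N̂ = 151·139/34 = 20989/34 ≈ 617.3 → 617
Density = N̂ / area = 617 / 56 ≈ 11.02 → 11.0 per km²

density ≈ 11.0 spiny lobsters per km²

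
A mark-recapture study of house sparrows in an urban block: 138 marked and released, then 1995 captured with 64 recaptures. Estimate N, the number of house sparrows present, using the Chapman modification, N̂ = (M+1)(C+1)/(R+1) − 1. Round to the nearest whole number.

N ≈ 4267

N̂ = (138+1)(1995+1)/(64+1) − 1 = 139·1996/65 − 1
= 277444/65 − 1 ≈ 4268.4 − 1 ≈ 4267.4 → 4267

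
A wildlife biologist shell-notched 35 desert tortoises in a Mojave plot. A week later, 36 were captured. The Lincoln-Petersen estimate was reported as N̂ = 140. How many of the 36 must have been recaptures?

R = 9

From N = M·C/R: R = M·C / N = 35·36 / 140 = 1260 / 140 = 9.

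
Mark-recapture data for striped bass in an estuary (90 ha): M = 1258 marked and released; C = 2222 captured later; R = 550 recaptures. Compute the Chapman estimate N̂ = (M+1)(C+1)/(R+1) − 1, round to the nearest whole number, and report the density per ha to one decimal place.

N̂ = 1259·2223/551 − 1 = 2798757/551 − 1 ≈ 5078.4 → 5078
Density = N̂ / area = 5078 / 90 ≈ 56.42 → 56.4 per ha

density ≈ 56.4 striped bass per ha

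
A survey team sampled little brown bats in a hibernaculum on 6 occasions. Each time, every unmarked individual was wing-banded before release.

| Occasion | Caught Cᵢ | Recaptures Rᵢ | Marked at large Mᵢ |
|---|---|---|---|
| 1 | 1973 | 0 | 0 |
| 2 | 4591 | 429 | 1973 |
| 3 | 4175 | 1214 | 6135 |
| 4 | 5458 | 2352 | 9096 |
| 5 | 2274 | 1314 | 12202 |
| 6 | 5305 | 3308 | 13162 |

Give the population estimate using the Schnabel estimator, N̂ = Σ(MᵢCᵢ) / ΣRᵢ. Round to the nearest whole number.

N ≈ 21,108

Σ MᵢCᵢ = 0·1973 + 1973·4591 + 6135·4175 + 9096·5458 + 12202·2274 + 13162·5305 = 0 + 9058043 + 25613625 + 49645968 + 27747348 + 69824410 = 181889394
Σ Rᵢ = 0 + 429 + 1214 + 2352 + 1314 + 3308 = 8617
N̂ = 181889394 / 8617 ≈ 21108.2 → 21108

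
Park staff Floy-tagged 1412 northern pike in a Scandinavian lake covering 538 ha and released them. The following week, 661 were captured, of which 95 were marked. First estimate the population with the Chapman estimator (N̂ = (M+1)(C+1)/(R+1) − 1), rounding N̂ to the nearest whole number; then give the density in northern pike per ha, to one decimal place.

density ≈ 18.1 northern pike per ha

N̂ = 1413·662/96 − 1 = 935406/96 − 1 ≈ 9742.8 → 9743
Density = N̂ / area = 9743 / 538 ≈ 18.11 → 18.1 per ha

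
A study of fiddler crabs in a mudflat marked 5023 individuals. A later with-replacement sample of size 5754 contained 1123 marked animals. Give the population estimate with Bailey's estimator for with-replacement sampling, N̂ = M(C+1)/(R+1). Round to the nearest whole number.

N ≈ 25,718

N̂ = 5023·(5754+1)/(1123+1) = 5023·5755/1124 = 28907365/1124 ≈ 25718.3 → 25718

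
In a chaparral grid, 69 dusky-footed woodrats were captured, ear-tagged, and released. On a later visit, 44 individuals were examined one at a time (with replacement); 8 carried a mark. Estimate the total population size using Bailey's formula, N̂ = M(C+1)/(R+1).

N̂ = 69·(44+1)/(8+1) = 69·45/9 = 3105/9 = 345

N = 345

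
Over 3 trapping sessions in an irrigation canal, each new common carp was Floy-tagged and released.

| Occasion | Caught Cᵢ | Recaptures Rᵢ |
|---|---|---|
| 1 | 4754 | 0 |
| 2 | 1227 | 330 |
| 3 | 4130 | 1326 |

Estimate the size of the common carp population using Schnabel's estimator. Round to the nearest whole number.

Marked at large before each occasion: Mᵢ = Σⱼ<ᵢ (Cⱼ − Rⱼ) → M1=0, M2=4754, M3=5651
Σ MᵢCᵢ = 0·4754 + 4754·1227 + 5651·4130 = 0 + 5833158 + 23338630 = 29171788
Σ Rᵢ = 0 + 330 + 1326 = 1656
N̂ = 29171788 / 1656 ≈ 17615.8 → 17616

N ≈ 17,616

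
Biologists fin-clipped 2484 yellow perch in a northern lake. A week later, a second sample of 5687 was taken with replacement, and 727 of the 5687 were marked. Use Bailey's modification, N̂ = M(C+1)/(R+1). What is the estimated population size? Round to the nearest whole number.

N ≈ 19,408

N̂ = 2484·(5687+1)/(727+1) = 2484·5688/728 = 14128992/728 ≈ 19408.0 → 19408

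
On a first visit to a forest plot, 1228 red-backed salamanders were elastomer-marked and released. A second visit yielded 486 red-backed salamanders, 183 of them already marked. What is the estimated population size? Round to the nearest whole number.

N ≈ 3261

If marked individuals mix randomly, R/C ≈ M/N, giving N ≈ M·C/R.
N = (1228 × 486) / 183 = 596808 / 183 ≈ 3261.2 → 3261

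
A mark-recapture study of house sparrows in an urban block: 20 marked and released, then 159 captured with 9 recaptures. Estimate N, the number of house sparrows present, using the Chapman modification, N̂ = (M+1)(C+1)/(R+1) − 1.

N̂ = (20+1)(159+1)/(9+1) − 1 = 21·160/10 − 1
= 3360/10 − 1 = 336 − 1 = 335

N = 335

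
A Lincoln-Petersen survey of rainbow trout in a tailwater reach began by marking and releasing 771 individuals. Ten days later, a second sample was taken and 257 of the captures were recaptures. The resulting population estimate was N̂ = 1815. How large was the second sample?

C = 605

From N = M·C/R: C = N·R / M = 1815·257 / 771 = 466455 / 771 = 605.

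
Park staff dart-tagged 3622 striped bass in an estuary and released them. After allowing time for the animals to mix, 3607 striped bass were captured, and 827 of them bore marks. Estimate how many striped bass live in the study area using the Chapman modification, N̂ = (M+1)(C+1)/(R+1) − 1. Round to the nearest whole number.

N ≈ 15,786

N̂ = (3622+1)(3607+1)/(827+1) − 1 = 3623·3608/828 − 1
= 13071784/828 − 1 ≈ 15787.2 − 1 ≈ 15786.2 → 15786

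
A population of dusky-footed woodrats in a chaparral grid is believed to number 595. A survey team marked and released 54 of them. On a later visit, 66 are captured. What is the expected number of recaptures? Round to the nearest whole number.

Expected recaptures E[R] = M·C / N.
E[R] = 54 × 66 / 595 = 3564 / 595 ≈ 6.0 → 6

expected recaptures ≈ 6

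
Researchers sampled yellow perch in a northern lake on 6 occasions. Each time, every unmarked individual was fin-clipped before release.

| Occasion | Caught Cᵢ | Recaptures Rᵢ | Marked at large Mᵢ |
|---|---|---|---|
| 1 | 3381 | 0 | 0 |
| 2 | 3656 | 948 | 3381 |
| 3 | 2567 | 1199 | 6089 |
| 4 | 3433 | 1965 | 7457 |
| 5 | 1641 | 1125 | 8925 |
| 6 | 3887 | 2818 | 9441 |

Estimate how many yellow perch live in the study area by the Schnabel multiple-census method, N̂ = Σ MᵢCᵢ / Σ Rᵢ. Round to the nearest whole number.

Σ MᵢCᵢ = 0·3381 + 3381·3656 + 6089·2567 + 7457·3433 + 8925·1641 + 9441·3887 = 0 + 12360936 + 15630463 + 25599881 + 14645925 + 36697167 = 104934372
Σ Rᵢ = 0 + 948 + 1199 + 1965 + 1125 + 2818 = 8055
N̂ = 104934372 / 8055 ≈ 13027.2 → 13027

N ≈ 13,027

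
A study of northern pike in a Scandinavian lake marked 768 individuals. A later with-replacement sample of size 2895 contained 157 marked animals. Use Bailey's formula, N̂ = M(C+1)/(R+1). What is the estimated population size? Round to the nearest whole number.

N̂ = 768·(2895+1)/(157+1) = 768·2896/158 = 2224128/158 ≈ 14076.8 → 14077

N ≈ 14,077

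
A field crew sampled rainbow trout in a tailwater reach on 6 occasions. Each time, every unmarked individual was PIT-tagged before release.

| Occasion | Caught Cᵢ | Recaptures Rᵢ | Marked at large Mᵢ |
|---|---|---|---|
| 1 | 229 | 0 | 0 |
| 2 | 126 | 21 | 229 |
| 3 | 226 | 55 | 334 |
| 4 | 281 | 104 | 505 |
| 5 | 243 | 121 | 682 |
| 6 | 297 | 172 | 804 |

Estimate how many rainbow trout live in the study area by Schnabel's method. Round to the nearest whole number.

Σ MᵢCᵢ = 0·229 + 229·126 + 334·226 + 505·281 + 682·243 + 804·297 = 0 + 28854 + 75484 + 141905 + 165726 + 238788 = 650757
Σ Rᵢ = 0 + 21 + 55 + 104 + 121 + 172 = 473
N̂ = 650757 / 473 ≈ 1375.8 → 1376

N ≈ 1376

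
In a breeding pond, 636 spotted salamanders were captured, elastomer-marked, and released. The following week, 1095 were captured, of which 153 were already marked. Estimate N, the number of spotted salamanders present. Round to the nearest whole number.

N ≈ 4552

If marked individuals mix randomly, R/C ≈ M/N, giving N ≈ M·C/R.
N = (636 × 1095) / 153 = 696420 / 153 ≈ 4551.8 → 4552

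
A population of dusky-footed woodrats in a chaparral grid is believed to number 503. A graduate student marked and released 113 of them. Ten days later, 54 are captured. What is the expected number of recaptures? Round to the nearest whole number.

expected recaptures ≈ 12

Expected recaptures E[R] = M·C / N.
E[R] = 113 × 54 / 503 = 6102 / 503 ≈ 12.1 → 12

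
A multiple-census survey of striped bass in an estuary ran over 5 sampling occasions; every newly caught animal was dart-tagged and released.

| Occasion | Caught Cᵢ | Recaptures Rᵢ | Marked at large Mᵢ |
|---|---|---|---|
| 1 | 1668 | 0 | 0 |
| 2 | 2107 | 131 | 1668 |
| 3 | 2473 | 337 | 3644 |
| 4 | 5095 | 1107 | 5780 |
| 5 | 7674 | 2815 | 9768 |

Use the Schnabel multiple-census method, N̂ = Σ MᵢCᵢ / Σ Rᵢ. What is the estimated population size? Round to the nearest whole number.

Σ MᵢCᵢ = 0·1668 + 1668·2107 + 3644·2473 + 5780·5095 + 9768·7674 = 0 + 3514476 + 9011612 + 29449100 + 74959632 = 116934820
Σ Rᵢ = 0 + 131 + 337 + 1107 + 2815 = 4390
N̂ = 116934820 / 4390 ≈ 26636.6 → 26637

N ≈ 26,637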